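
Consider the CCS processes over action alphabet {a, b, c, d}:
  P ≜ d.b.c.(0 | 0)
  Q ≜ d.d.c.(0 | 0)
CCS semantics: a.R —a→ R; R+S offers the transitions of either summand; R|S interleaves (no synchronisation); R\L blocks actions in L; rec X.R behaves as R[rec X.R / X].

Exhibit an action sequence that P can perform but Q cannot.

Reachable graph of P (4 states):
  s0 = d.b.c.(0 | 0) :: ··d··> s1
  s1 = b.c.(0 | 0) :: ··b··> s2
  s2 = c.(0 | 0) :: ··c··> s3
  s3 = 0 | 0 :: ∅
Reachable graph of Q (4 states):
  t0 = d.d.c.(0 | 0) :: ··d··> t1
  t1 = d.c.(0 | 0) :: ··d··> t2
  t2 = c.(0 | 0) :: ··c··> t3
  t3 = 0 | 0 :: ∅
Run σ = ⟨db⟩ on P: start {s0}
  after d @ step 1: {s1}
  after b @ step 2: {s2}
  — P admits the full trace.
Run σ = ⟨db⟩ on Q: start {t0}
  after d @ step 1: {t1}
  after b @ step 2: ∅  — Q cannot continue

db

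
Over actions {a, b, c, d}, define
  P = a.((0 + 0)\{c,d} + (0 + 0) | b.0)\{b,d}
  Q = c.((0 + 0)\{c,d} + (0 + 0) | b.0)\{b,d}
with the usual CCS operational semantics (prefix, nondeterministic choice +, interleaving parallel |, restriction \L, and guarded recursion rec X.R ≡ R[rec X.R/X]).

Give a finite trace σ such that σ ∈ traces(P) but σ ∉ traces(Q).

LTS(P): 2 reachable states
  m0 = a.((0 + 0)\{c,d} + (0 + 0) | b.0)\{b,d} :: =a=> m1
  m1 = ((0 + 0)\{c,d} + (0 + 0) | b.0)\{b,d} :: deadlocked
LTS(Q): 2 reachable states
  n0 = c.((0 + 0)\{c,d} + (0 + 0) | b.0)\{b,d} :: =c=> n1
  n1 = ((0 + 0)\{c,d} + (0 + 0) | b.0)\{b,d} :: deadlocked
Trace ⟨a⟩ through P, begin at {m0}:
  step 1 (a): {m1}
  ✓ P
Trace ⟨a⟩ through Q, begin at {n0}:
  step 1 (a): no successor for Q

a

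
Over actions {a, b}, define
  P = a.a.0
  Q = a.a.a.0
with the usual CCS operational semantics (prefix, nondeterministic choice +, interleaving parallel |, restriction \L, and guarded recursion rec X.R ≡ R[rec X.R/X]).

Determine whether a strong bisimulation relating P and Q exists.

P ≁ Q

LTS(P): 3 reachable states
  m0 = a.a.0 | =a=> m1
  m1 = a.0 | =a=> m2
  m2 = 0 | deadlocked
LTS(Q): 4 reachable states
  n0 = a.a.a.0 | =a=> n1
  n1 = a.a.0 | =a=> n2
  n2 = a.0 | =a=> n3
  n3 = 0 | deadlocked
Bisimilarity quotient blocks:
  B0 = {m0, n1}
  B1 = {m1, n2}
  B2 = {m2, n3}
  B3 = {n0}
m0 ∈ B0, n0 ∈ B3 → different blocks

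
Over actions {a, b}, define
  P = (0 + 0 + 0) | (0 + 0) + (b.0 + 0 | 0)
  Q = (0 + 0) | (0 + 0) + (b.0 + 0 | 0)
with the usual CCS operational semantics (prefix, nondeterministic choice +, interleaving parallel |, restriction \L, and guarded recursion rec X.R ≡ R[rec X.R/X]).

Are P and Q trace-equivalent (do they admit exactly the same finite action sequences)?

LTS(P): 2 reachable states
  s0 = (0 + 0 + 0) | (0 + 0) + (b.0 + 0 | 0) :: —b→ s1
  s1 = 0 :: stopped
LTS(Q): 2 reachable states
  t0 = (0 + 0) | (0 + 0) + (b.0 + 0 | 0) :: —b→ t1
  t1 = 0 :: stopped
Coarsest stable partition (strong bisimilarity classes):
  B0 = {s0, t0}
  B1 = {s1, t1}
s0 ∈ B0, t0 ∈ B0 → same block
Bisimilar ⇒ trace-equivalent.

YES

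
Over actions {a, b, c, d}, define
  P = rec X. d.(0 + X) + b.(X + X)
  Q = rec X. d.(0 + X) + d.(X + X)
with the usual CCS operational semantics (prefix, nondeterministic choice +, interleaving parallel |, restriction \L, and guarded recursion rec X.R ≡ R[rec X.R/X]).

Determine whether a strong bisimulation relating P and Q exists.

Reachable graph of P (3 states):
  p0 = rec X. d.(0 + X) + b.(X + X) :: =b=> p1, =d=> p2
  p1 = (rec X. d.(0 + X) + b.(X + X)) + (rec X. d.(0 + X) + b.(X + X)) :: =b=> p1, =d=> p2
  p2 = 0 + (rec X. d.(0 + X) + b.(X + X)) :: =b=> p1, =d=> p2
Reachable graph of Q (3 states):
  q0 = rec X. d.(0 + X) + d.(X + X) :: =d=> q1, =d=> q2
  q1 = (rec X. d.(0 + X) + d.(X + X)) + (rec X. d.(0 + X) + d.(X + X)) :: =d=> q1, =d=> q2
  q2 = 0 + (rec X. d.(0 + X) + d.(X + X)) :: =d=> q1, =d=> q2
Coarsest stable partition (strong bisimilarity classes):
  B0 = {p0, p1, p2}
  B1 = {q0, q1, q2}
p0 ∈ B0, q0 ∈ B1 → different blocks

not bisimilar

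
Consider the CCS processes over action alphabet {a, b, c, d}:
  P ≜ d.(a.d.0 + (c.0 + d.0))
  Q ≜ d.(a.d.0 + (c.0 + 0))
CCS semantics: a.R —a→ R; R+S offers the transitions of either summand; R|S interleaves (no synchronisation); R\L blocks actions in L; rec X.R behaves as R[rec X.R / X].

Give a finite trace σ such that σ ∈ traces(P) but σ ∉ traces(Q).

dd

P's transition system — 4 states:
  u0 = d.(a.d.0 + (c.0 + d.0)) has moves ··d··> u1
  u1 = a.d.0 + (c.0 + d.0) has moves ··a··> u2, ··c··> u3, ··d··> u3
  u2 = d.0 has moves ··d··> u3
  u3 = 0 has moves (no moves)
Q's transition system — 4 states:
  v0 = d.(a.d.0 + (c.0 + 0)) has moves ··d··> v1
  v1 = a.d.0 + (c.0 + 0) has moves ··a··> v2, ··c··> v3
  v2 = d.0 has moves ··d··> v3
  v3 = 0 has moves (no moves)
Executing dd from P (initial set {u0}):
  after d @ step 1: {u1}
  after d @ step 2: {u3}
  — P admits the full trace.
Executing dd from Q (initial set {v0}):
  after d @ step 1: {v1}
  after d @ step 2: ∅ (Q stuck)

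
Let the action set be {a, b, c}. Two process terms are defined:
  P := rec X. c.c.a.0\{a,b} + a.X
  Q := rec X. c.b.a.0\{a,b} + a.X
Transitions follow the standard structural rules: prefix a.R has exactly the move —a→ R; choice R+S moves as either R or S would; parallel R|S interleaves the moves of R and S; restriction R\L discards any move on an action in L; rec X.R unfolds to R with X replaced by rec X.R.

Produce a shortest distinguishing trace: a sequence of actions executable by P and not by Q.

LTS(P): 4 reachable states
  m0 = rec X. c.c.a.0\{a,b} + a.X has moves =a=> m0, =c=> m1
  m1 = c.a.0\{a,b} has moves =c=> m2
  m2 = a.0\{a,b} has moves =a=> m3
  m3 = 0\{a,b} has moves ·
LTS(Q): 4 reachable states
  n0 = rec X. c.b.a.0\{a,b} + a.X has moves =a=> n0, =c=> n1
  n1 = b.a.0\{a,b} has moves =b=> n2
  n2 = a.0\{a,b} has moves =a=> n3
  n3 = 0\{a,b} has moves ·
Trace ⟨cc⟩ through P, begin at {m0}:
  step 1 (c): {m1}
  step 2 (c): {m2}
  ✓ P
Trace ⟨cc⟩ through Q, begin at {n0}:
  step 1 (c): {n1}
  step 2 (c): no successor for Q

cc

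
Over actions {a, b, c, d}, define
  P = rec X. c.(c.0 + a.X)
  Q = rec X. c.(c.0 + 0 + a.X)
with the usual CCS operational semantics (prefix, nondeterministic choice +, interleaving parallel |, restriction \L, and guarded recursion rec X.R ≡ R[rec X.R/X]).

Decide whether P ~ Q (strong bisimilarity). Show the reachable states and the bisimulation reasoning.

bisimilar

LTS(P): 3 reachable states
  m0 = rec X. c.(c.0 + a.X) → --c--▸ m1
  m1 = c.0 + a.(rec X. c.(c.0 + a.X)) → --a--▸ m0, --c--▸ m2
  m2 = 0 → ∅
LTS(Q): 3 reachable states
  n0 = rec X. c.(c.0 + 0 + a.X) → --c--▸ n1
  n1 = c.0 + 0 + a.(rec X. c.(c.0 + 0 + a.X)) → --a--▸ n0, --c--▸ n2
  n2 = 0 → ∅
Coarsest stable partition (strong bisimilarity classes):
  B0 = {m0, n0}
  B1 = {m1, n1}
  B2 = {m2, n2}
m0 ∈ B0, n0 ∈ B0 → same block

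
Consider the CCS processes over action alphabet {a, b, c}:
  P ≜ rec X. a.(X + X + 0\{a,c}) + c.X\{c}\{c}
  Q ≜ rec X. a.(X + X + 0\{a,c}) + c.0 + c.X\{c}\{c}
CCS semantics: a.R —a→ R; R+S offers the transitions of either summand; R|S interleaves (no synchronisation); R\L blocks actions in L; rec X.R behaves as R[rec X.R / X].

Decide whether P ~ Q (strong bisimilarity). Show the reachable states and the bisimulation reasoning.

NO

LTS(P): 4 reachable states
  u0 = rec X. a.(X + X + 0\{a,c}) + c.X\{c}\{c} → —a→ u1, —c→ u2
  u1 = (rec X. a.(X + X + 0\{a,c}) + c.X\{c}\{c}) + (rec X. a.(X + X + 0\{a,c}) + c.X\{c}\{c}) + 0\{a,c} → —a→ u1, —c→ u2
  u2 = (rec X. a.(X + X + 0\{a,c}) + c.X\{c}\{c})\{c}\{c} → —a→ u3
  u3 = ((rec X. a.(X + X + 0\{a,c}) + c.X\{c}\{c}) + (rec X. a.(X + X + 0\{a,c}) + c.X\{c}\{c}) + 0\{a,c})\{c}\{c} → —a→ u3
LTS(Q): 5 reachable states
  v0 = rec X. a.(X + X + 0\{a,c}) + c.0 + c.X\{c}\{c} → —a→ v1, —c→ v2, —c→ v3
  v1 = (rec X. a.(X + X + 0\{a,c}) + c.0 + c.X\{c}\{c}) + (rec X. a.(X + X + 0\{a,c}) + c.0 + c.X\{c}\{c}) + 0\{a,c} → —a→ v1, —c→ v2, —c→ v3
  v2 = (rec X. a.(X + X + 0\{a,c}) + c.0 + c.X\{c}\{c})\{c}\{c} → —a→ v4
  v3 = 0 → (no moves)
  v4 = ((rec X. a.(X + X + 0\{a,c}) + c.0 + c.X\{c}\{c}) + (rec X. a.(X + X + 0\{a,c}) + c.0 + c.X\{c}\{c}) + 0\{a,c})\{c}\{c} → —a→ v4
Bisimilarity quotient blocks:
  B0 = {u0, u1}
  B1 = {u2, u3, v2, v4}
  B2 = {v0, v1}
  B3 = {v3}
u0 ∈ B0, v0 ∈ B2 → different blocks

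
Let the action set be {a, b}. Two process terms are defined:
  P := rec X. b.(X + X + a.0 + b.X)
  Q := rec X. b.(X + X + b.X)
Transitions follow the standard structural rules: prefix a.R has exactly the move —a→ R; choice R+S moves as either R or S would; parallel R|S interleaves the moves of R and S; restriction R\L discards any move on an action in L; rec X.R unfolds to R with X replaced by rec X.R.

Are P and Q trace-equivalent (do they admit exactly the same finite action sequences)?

LTS(P): 3 reachable states
  p0 = rec X. b.(X + X + a.0 + b.X) → -b-> p1
  p1 = (rec X. b.(X + X + a.0 + b.X)) + (rec X. b.(X + X + a.0 + b.X)) + a.0 + b.(rec X. b.(X + X + a.0 + b.X)) → -a-> p2, -b-> p0, -b-> p1
  p2 = 0 → ·
LTS(Q): 2 reachable states
  q0 = rec X. b.(X + X + b.X) → -b-> q1
  q1 = (rec X. b.(X + X + b.X)) + (rec X. b.(X + X + b.X)) + b.(rec X. b.(X + X + b.X)) → -b-> q0, -b-> q1
Trace ⟨ba⟩ through P, begin at {p0}:
  step 1 (b): {p1}
  step 2 (a): {p2}
  — P admits the full trace.
Trace ⟨ba⟩ through Q, begin at {q0}:
  step 1 (b): {q1}
  step 2 (a): ∅  — Q cannot continue

trace-distinct — witness ⟨ba⟩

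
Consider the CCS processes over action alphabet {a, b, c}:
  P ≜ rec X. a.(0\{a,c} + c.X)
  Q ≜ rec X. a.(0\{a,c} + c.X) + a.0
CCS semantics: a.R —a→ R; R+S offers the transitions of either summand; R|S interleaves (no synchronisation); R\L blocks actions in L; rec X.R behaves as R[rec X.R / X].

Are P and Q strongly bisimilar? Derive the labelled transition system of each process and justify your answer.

Reachable graph of P (2 states):
  s0 = rec X. a.(0\{a,c} + c.X) ⊢ --a--▸ s1
  s1 = 0\{a,c} + c.(rec X. a.(0\{a,c} + c.X)) ⊢ --c--▸ s0
Reachable graph of Q (3 states):
  t0 = rec X. a.(0\{a,c} + c.X) + a.0 ⊢ --a--▸ t1, --a--▸ t2
  t1 = 0 ⊢ ·
  t2 = 0\{a,c} + c.(rec X. a.(0\{a,c} + c.X) + a.0) ⊢ --c--▸ t0
Partition-refinement fixed point:
  B0 = {s0}
  B1 = {s1}
  B2 = {t0}
  B3 = {t1}
  B4 = {t2}
s0 ∈ B0, t0 ∈ B2 → different blocks

P ≁ Q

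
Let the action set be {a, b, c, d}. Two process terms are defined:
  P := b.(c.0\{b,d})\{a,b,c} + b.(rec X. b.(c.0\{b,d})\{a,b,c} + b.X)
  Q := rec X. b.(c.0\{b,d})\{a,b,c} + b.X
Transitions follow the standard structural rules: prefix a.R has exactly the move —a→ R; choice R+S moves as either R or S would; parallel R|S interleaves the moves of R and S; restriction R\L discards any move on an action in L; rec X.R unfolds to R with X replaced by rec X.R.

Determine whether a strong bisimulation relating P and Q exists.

LTS(P): 3 reachable states
  p0 = b.(c.0\{b,d})\{a,b,c} + b.(rec X. b.(c.0\{b,d})\{a,b,c} + b.X) → —b→ p1, —b→ p2
  p1 = (c.0\{b,d})\{a,b,c} → ·
  p2 = rec X. b.(c.0\{b,d})\{a,b,c} + b.X → —b→ p1, —b→ p2
LTS(Q): 2 reachable states
  q0 = rec X. b.(c.0\{b,d})\{a,b,c} + b.X → —b→ q0, —b→ q1
  q1 = (c.0\{b,d})\{a,b,c} → ·
Partition-refinement fixed point:
  B0 = {p0, p2, q0}
  B1 = {p1, q1}
p0 ∈ B0, q0 ∈ B0 → same block

P ~ Q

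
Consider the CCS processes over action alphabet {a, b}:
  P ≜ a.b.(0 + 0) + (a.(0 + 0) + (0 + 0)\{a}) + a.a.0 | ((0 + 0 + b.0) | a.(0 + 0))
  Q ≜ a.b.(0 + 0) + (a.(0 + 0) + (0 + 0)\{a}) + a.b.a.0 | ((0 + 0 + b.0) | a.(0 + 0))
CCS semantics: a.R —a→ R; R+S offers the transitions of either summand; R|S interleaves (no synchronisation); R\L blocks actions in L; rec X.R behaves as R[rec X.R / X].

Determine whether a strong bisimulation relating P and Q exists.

not bisimilar

LTS(P): 14 reachable states
  p0 = a.b.(0 + 0) + (a.(0 + 0) + (0 + 0)\{a}) + a.a.0 | ((0 + 0 + b.0) | a.(0 + 0)) :: -a-> p1, -a-> p2, -a-> p3, -a-> p4, -b-> p5
  p1 = 0 + 0 :: deadlocked
  p2 = a.0 | ((0 + 0 + b.0) | a.(0 + 0)) :: -a-> p6, -a-> p7, -b-> p8
  p3 = a.a.0 | ((0 + 0 + b.0) | (0 + 0)) :: -a-> p7, -b-> p9
  p4 = b.(0 + 0) :: -b-> p1
  p5 = a.a.0 | (0 | a.(0 + 0)) :: -a-> p8, -a-> p9
  p6 = 0 | ((0 + 0 + b.0) | a.(0 + 0)) :: -a-> p10, -b-> p11
  p7 = a.0 | ((0 + 0 + b.0) | (0 + 0)) :: -a-> p10, -b-> p12
  p8 = a.0 | (0 | a.(0 + 0)) :: -a-> p11, -a-> p12
  p9 = a.a.0 | (0 | (0 + 0)) :: -a-> p12
  p10 = 0 | ((0 + 0 + b.0) | (0 + 0)) :: -b-> p13
  p11 = 0 | (0 | a.(0 + 0)) :: -a-> p13
  p12 = a.0 | (0 | (0 + 0)) :: -a-> p13
  p13 = 0 | (0 | (0 + 0)) :: deadlocked
LTS(Q): 18 reachable states
  q0 = a.b.(0 + 0) + (a.(0 + 0) + (0 + 0)\{a}) + a.b.a.0 | ((0 + 0 + b.0) | a.(0 + 0)) :: -a-> q1, -a-> q2, -a-> q3, -a-> q4, -b-> q5
  q1 = 0 + 0 :: deadlocked
  q2 = a.b.a.0 | ((0 + 0 + b.0) | (0 + 0)) :: -a-> q6, -b-> q7
  q3 = b.(0 + 0) :: -b-> q1
  q4 = b.a.0 | ((0 + 0 + b.0) | a.(0 + 0)) :: -a-> q6, -b-> q8, -b-> q9
  q5 = a.b.a.0 | (0 | a.(0 + 0)) :: -a-> q7, -a-> q9
  q6 = b.a.0 | ((0 + 0 + b.0) | (0 + 0)) :: -b-> q10, -b-> q11
  q7 = a.b.a.0 | (0 | (0 + 0)) :: -a-> q11
  q8 = a.0 | ((0 + 0 + b.0) | a.(0 + 0)) :: -a-> q10, -a-> q12, -b-> q13
  q9 = b.a.0 | (0 | a.(0 + 0)) :: -a-> q11, -b-> q13
  q10 = a.0 | ((0 + 0 + b.0) | (0 + 0)) :: -a-> q14, -b-> q15
  q11 = b.a.0 | (0 | (0 + 0)) :: -b-> q15
  q12 = 0 | ((0 + 0 + b.0) | a.(0 + 0)) :: -a-> q14, -b-> q16
  q13 = a.0 | (0 | a.(0 + 0)) :: -a-> q15, -a-> q16
  q14 = 0 | ((0 + 0 + b.0) | (0 + 0)) :: -b-> q17
  q15 = a.0 | (0 | (0 + 0)) :: -a-> q17
  q16 = 0 | (0 | a.(0 + 0)) :: -a-> q17
  q17 = 0 | (0 | (0 + 0)) :: deadlocked
Partition-refinement fixed point:
  B0 = {p0}
  B1 = {p5}
  B2 = {p8, p9, q13}
  B3 = {p11, p12, q15, q16}
  B4 = {p1, p13, q1, q17}
  B5 = {p2, p3, q8}
  B6 = {p6, p7, q10, q12}
  B7 = {p10, p4, q14, q3}
  B8 = {q0}
  B9 = {q2}
  B10 = {q7}
  B11 = {q11}
  B12 = {q6}
  B13 = {q4}
  B14 = {q9}
  B15 = {q5}
p0 ∈ B0, q0 ∈ B8 → different blocks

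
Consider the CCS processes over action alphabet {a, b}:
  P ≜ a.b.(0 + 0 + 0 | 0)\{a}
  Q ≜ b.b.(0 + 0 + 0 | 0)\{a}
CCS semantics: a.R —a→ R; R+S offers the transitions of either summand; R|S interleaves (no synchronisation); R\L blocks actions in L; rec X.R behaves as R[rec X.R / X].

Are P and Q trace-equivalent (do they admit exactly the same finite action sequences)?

P's transition system — 3 states:
  s0 = a.b.(0 + 0 + 0 | 0)\{a} ⊢ —a→ s1
  s1 = b.(0 + 0 + 0 | 0)\{a} ⊢ —b→ s2
  s2 = (0 + 0 + 0 | 0)\{a} ⊢ deadlocked
Q's transition system — 3 states:
  t0 = b.b.(0 + 0 + 0 | 0)\{a} ⊢ —b→ t1
  t1 = b.(0 + 0 + 0 | 0)\{a} ⊢ —b→ t2
  t2 = (0 + 0 + 0 | 0)\{a} ⊢ deadlocked
Executing a from P (initial set {s0}):
  step 1 (a): {s1}
  — P admits the full trace.
Executing a from Q (initial set {t0}):
  step 1 (a): ∅  — Q cannot continue

trace-distinct — witness ⟨a⟩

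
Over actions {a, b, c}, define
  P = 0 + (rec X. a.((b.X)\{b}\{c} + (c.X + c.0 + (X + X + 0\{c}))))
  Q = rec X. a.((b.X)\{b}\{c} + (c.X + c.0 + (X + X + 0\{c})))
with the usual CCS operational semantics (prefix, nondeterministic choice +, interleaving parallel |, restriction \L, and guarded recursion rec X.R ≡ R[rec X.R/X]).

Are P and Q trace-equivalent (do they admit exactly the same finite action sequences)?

trace-equivalent

P's transition system — 4 states:
  s0 = 0 + (rec X. a.((b.X)\{b}\{c} + (c.X + c.0 + (X + X + 0\{c})))) ⊢ -a-> s1
  s1 = (b.(rec X. a.((b.X)\{b}\{c} + (c.X + c.0 + (X + X + 0\{c})))))\{b}\{c} + (c.(rec X. a.((b.X)\{b}\{c} + (c.X + c.0 + (X + X + 0\{c})))) + c.0 + ((rec X. a.((b.X)\{b}\{c} + (c.X + c.0 + (X + X + 0\{c})))) + (rec X. a.((b.X)\{b}\{c} + (c.X + c.0 + (X + X + 0\{c})))) + 0\{c})) ⊢ -a-> s1, -c-> s2, -c-> s3
  s2 = 0 ⊢ stopped
  s3 = rec X. a.((b.X)\{b}\{c} + (c.X + c.0 + (X + X + 0\{c}))) ⊢ -a-> s1
Q's transition system — 3 states:
  t0 = rec X. a.((b.X)\{b}\{c} + (c.X + c.0 + (X + X + 0\{c}))) ⊢ -a-> t1
  t1 = (b.(rec X. a.((b.X)\{b}\{c} + (c.X + c.0 + (X + X + 0\{c})))))\{b}\{c} + (c.(rec X. a.((b.X)\{b}\{c} + (c.X + c.0 + (X + X + 0\{c})))) + c.0 + ((rec X. a.((b.X)\{b}\{c} + (c.X + c.0 + (X + X + 0\{c})))) + (rec X. a.((b.X)\{b}\{c} + (c.X + c.0 + (X + X + 0\{c})))) + 0\{c})) ⊢ -a-> t1, -c-> t0, -c-> t2
  t2 = 0 ⊢ stopped
Coarsest stable partition (strong bisimilarity classes):
  B0 = {s0, s3, t0}
  B1 = {s1, t1}
  B2 = {s2, t2}
s0 ∈ B0, t0 ∈ B0 → same block
Bisimilar ⇒ trace-equivalent.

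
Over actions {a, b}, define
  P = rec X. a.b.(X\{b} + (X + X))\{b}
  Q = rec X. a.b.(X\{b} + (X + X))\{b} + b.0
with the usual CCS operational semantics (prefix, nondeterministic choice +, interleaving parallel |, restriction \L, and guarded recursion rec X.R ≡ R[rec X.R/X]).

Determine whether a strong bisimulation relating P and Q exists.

P's transition system — 5 states:
  s0 = rec X. a.b.(X\{b} + (X + X))\{b} | =a=> s1
  s1 = b.((rec X. a.b.(X\{b} + (X + X))\{b})\{b} + ((rec X. a.b.(X\{b} + (X + X))\{b}) + (rec X. a.b.(X\{b} + (X + X))\{b})))\{b} | =b=> s2
  s2 = ((rec X. a.b.(X\{b} + (X + X))\{b})\{b} + ((rec X. a.b.(X\{b} + (X + X))\{b}) + (rec X. a.b.(X\{b} + (X + X))\{b})))\{b} | =a=> s3, =a=> s4
  s3 = (b.((rec X. a.b.(X\{b} + (X + X))\{b})\{b} + ((rec X. a.b.(X\{b} + (X + X))\{b}) + (rec X. a.b.(X\{b} + (X + X))\{b})))\{b})\{b} | deadlocked
  s4 = (b.((rec X. a.b.(X\{b} + (X + X))\{b})\{b} + ((rec X. a.b.(X\{b} + (X + X))\{b}) + (rec X. a.b.(X\{b} + (X + X))\{b})))\{b})\{b}\{b} | deadlocked
Q's transition system — 6 states:
  t0 = rec X. a.b.(X\{b} + (X + X))\{b} + b.0 | =a=> t1, =b=> t2
  t1 = b.((rec X. a.b.(X\{b} + (X + X))\{b} + b.0)\{b} + ((rec X. a.b.(X\{b} + (X + X))\{b} + b.0) + (rec X. a.b.(X\{b} + (X + X))\{b} + b.0)))\{b} | =b=> t3
  t2 = 0 | deadlocked
  t3 = ((rec X. a.b.(X\{b} + (X + X))\{b} + b.0)\{b} + ((rec X. a.b.(X\{b} + (X + X))\{b} + b.0) + (rec X. a.b.(X\{b} + (X + X))\{b} + b.0)))\{b} | =a=> t4, =a=> t5
  t4 = (b.((rec X. a.b.(X\{b} + (X + X))\{b} + b.0)\{b} + ((rec X. a.b.(X\{b} + (X + X))\{b} + b.0) + (rec X. a.b.(X\{b} + (X + X))\{b} + b.0)))\{b})\{b} | deadlocked
  t5 = (b.((rec X. a.b.(X\{b} + (X + X))\{b} + b.0)\{b} + ((rec X. a.b.(X\{b} + (X + X))\{b} + b.0) + (rec X. a.b.(X\{b} + (X + X))\{b} + b.0)))\{b})\{b}\{b} | deadlocked
Partition-refinement fixed point:
  B0 = {s0}
  B1 = {s1, t1}
  B2 = {s2, t3}
  B3 = {s3, s4, t2, t4, t5}
  B4 = {t0}
s0 ∈ B0, t0 ∈ B4 → different blocks

P ≁ Q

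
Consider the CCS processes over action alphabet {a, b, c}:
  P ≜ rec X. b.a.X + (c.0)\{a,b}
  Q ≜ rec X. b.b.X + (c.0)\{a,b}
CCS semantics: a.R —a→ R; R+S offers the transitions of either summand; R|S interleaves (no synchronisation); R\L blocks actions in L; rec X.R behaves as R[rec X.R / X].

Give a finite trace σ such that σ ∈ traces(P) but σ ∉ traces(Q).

Reachable graph of P (3 states):
  u0 = rec X. b.a.X + (c.0)\{a,b} has moves --b--▸ u1, --c--▸ u2
  u1 = a.(rec X. b.a.X + (c.0)\{a,b}) has moves --a--▸ u0
  u2 = 0\{a,b} has moves deadlocked
Reachable graph of Q (3 states):
  v0 = rec X. b.b.X + (c.0)\{a,b} has moves --b--▸ v1, --c--▸ v2
  v1 = b.(rec X. b.b.X + (c.0)\{a,b}) has moves --b--▸ v0
  v2 = 0\{a,b} has moves deadlocked
Trace ⟨ba⟩ through P, begin at {u0}:
  step 1 (b): {u1}
  step 2 (a): {u0}
  P completes σ.
Trace ⟨ba⟩ through Q, begin at {v0}:
  step 1 (b): {v1}
  step 2 (a): ∅ (Q stuck)

ba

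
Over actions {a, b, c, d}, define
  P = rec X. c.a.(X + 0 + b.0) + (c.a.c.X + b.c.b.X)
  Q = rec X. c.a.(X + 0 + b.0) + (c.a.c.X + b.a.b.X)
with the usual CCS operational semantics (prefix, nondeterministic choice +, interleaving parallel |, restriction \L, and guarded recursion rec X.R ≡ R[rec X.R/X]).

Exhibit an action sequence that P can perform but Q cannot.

Reachable graph of P (8 states):
  s0 = rec X. c.a.(X + 0 + b.0) + (c.a.c.X + b.c.b.X) | ··b··> s1, ··c··> s2, ··c··> s3
  s1 = c.b.(rec X. c.a.(X + 0 + b.0) + (c.a.c.X + b.c.b.X)) | ··c··> s4
  s2 = a.((rec X. c.a.(X + 0 + b.0) + (c.a.c.X + b.c.b.X)) + 0 + b.0) | ··a··> s5
  s3 = a.c.(rec X. c.a.(X + 0 + b.0) + (c.a.c.X + b.c.b.X)) | ··a··> s6
  s4 = b.(rec X. c.a.(X + 0 + b.0) + (c.a.c.X + b.c.b.X)) | ··b··> s0
  s5 = (rec X. c.a.(X + 0 + b.0) + (c.a.c.X + b.c.b.X)) + 0 + b.0 | ··b··> s1, ··b··> s7, ··c··> s2, ··c··> s3
  s6 = c.(rec X. c.a.(X + 0 + b.0) + (c.a.c.X + b.c.b.X)) | ··c··> s0
  s7 = 0 | ∅
Reachable graph of Q (8 states):
  t0 = rec X. c.a.(X + 0 + b.0) + (c.a.c.X + b.a.b.X) | ··b··> t1, ··c··> t2, ··c··> t3
  t1 = a.b.(rec X. c.a.(X + 0 + b.0) + (c.a.c.X + b.a.b.X)) | ··a··> t4
  t2 = a.((rec X. c.a.(X + 0 + b.0) + (c.a.c.X + b.a.b.X)) + 0 + b.0) | ··a··> t5
  t3 = a.c.(rec X. c.a.(X + 0 + b.0) + (c.a.c.X + b.a.b.X)) | ··a··> t6
  t4 = b.(rec X. c.a.(X + 0 + b.0) + (c.a.c.X + b.a.b.X)) | ··b··> t0
  t5 = (rec X. c.a.(X + 0 + b.0) + (c.a.c.X + b.a.b.X)) + 0 + b.0 | ··b··> t1, ··b··> t7, ··c··> t2, ··c··> t3
  t6 = c.(rec X. c.a.(X + 0 + b.0) + (c.a.c.X + b.a.b.X)) | ··c··> t0
  t7 = 0 | ∅
Executing bc from P (initial set {s0}):
  after b @ step 1: {s1}
  after c @ step 2: {s4}
  — P admits the full trace.
Executing bc from Q (initial set {t0}):
  after b @ step 1: {t1}
  after c @ step 2: ∅  — Q cannot continue

bc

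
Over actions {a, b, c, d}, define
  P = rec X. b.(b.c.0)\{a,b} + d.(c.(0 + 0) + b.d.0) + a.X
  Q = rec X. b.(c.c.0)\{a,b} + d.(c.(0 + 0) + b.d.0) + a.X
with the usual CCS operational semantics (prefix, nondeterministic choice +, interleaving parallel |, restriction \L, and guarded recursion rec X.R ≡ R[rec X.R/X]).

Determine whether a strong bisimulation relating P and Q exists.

not bisimilar

LTS(P): 6 reachable states
  s0 = rec X. b.(b.c.0)\{a,b} + d.(c.(0 + 0) + b.d.0) + a.X has moves ··a··> s0, ··b··> s1, ··d··> s2
  s1 = (b.c.0)\{a,b} has moves (no moves)
  s2 = c.(0 + 0) + b.d.0 has moves ··b··> s3, ··c··> s4
  s3 = d.0 has moves ··d··> s5
  s4 = 0 + 0 has moves (no moves)
  s5 = 0 has moves (no moves)
LTS(Q): 8 reachable states
  t0 = rec X. b.(c.c.0)\{a,b} + d.(c.(0 + 0) + b.d.0) + a.X has moves ··a··> t0, ··b··> t1, ··d··> t2
  t1 = (c.c.0)\{a,b} has moves ··c··> t3
  t2 = c.(0 + 0) + b.d.0 has moves ··b··> t4, ··c··> t5
  t3 = (c.0)\{a,b} has moves ··c··> t6
  t4 = d.0 has moves ··d··> t7
  t5 = 0 + 0 has moves (no moves)
  t6 = 0\{a,b} has moves (no moves)
  t7 = 0 has moves (no moves)
Partition-refinement fixed point:
  B0 = {s0}
  B1 = {s1, s4, s5, t5, t6, t7}
  B2 = {s2, t2}
  B3 = {s3, t4}
  B4 = {t0}
  B5 = {t1}
  B6 = {t3}
s0 ∈ B0, t0 ∈ B4 → different blocks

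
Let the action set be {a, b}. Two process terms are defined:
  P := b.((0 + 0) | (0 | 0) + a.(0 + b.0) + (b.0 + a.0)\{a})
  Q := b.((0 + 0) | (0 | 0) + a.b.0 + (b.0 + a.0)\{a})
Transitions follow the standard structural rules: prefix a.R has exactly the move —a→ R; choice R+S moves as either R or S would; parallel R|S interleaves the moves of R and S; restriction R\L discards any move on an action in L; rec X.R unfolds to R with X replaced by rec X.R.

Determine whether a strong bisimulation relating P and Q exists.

P's transition system — 5 states:
  s0 = b.((0 + 0) | (0 | 0) + a.(0 + b.0) + (b.0 + a.0)\{a}) | —b→ s1
  s1 = (0 + 0) | (0 | 0) + a.(0 + b.0) + (b.0 + a.0)\{a} | —a→ s2, —b→ s3
  s2 = 0 + b.0 | —b→ s4
  s3 = 0\{a} | (no moves)
  s4 = 0 | (no moves)
Q's transition system — 5 states:
  t0 = b.((0 + 0) | (0 | 0) + a.b.0 + (b.0 + a.0)\{a}) | —b→ t1
  t1 = (0 + 0) | (0 | 0) + a.b.0 + (b.0 + a.0)\{a} | —a→ t2, —b→ t3
  t2 = b.0 | —b→ t4
  t3 = 0\{a} | (no moves)
  t4 = 0 | (no moves)
Partition-refinement fixed point:
  B0 = {s0, t0}
  B1 = {s1, t1}
  B2 = {s3, s4, t3, t4}
  B3 = {s2, t2}
s0 ∈ B0, t0 ∈ B0 → same block

YES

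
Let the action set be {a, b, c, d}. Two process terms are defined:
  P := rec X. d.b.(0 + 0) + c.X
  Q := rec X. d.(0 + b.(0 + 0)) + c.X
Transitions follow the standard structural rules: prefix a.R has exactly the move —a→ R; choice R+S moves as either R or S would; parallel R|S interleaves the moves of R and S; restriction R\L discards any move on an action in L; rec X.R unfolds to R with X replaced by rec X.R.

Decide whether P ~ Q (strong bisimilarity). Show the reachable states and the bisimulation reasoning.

bisimilar

Reachable graph of P (3 states):
  u0 = rec X. d.b.(0 + 0) + c.X has moves --c--▸ u0, --d--▸ u1
  u1 = b.(0 + 0) has moves --b--▸ u2
  u2 = 0 + 0 has moves ∅
Reachable graph of Q (3 states):
  v0 = rec X. d.(0 + b.(0 + 0)) + c.X has moves --c--▸ v0, --d--▸ v1
  v1 = 0 + b.(0 + 0) has moves --b--▸ v2
  v2 = 0 + 0 has moves ∅
Coarsest stable partition (strong bisimilarity classes):
  B0 = {u0, v0}
  B1 = {u1, v1}
  B2 = {u2, v2}
u0 ∈ B0, v0 ∈ B0 → same block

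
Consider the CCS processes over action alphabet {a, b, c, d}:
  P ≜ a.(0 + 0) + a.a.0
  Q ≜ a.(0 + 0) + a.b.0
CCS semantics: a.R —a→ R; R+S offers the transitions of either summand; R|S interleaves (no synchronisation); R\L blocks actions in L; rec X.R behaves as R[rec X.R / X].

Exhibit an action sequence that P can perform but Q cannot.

aa

Reachable graph of P (4 states):
  p0 = a.(0 + 0) + a.a.0 → —a→ p1, —a→ p2
  p1 = 0 + 0 → stopped
  p2 = a.0 → —a→ p3
  p3 = 0 → stopped
Reachable graph of Q (4 states):
  q0 = a.(0 + 0) + a.b.0 → —a→ q1, —a→ q2
  q1 = 0 + 0 → stopped
  q2 = b.0 → —b→ q3
  q3 = 0 → stopped
Executing aa from P (initial set {p0}):
  [1] a ⇒ {p1, p2}
  [2] a ⇒ {p3}
  — P admits the full trace.
Executing aa from Q (initial set {q0}):
  [1] a ⇒ {q1, q2}
  [2] a ⇒ no successor for Q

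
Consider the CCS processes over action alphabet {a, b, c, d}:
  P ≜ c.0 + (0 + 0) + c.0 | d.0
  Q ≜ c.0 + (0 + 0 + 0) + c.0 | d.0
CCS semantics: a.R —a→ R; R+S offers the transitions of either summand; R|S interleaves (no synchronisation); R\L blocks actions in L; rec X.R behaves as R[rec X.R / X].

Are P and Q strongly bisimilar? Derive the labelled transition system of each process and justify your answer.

LTS(P): 5 reachable states
  s0 = c.0 + (0 + 0) + c.0 | d.0 has moves —c→ s1, —c→ s2, —d→ s3
  s1 = 0 has moves ∅
  s2 = 0 | d.0 has moves —d→ s4
  s3 = c.0 | 0 has moves —c→ s4
  s4 = 0 | 0 has moves ∅
LTS(Q): 5 reachable states
  t0 = c.0 + (0 + 0 + 0) + c.0 | d.0 has moves —c→ t1, —c→ t2, —d→ t3
  t1 = 0 has moves ∅
  t2 = 0 | d.0 has moves —d→ t4
  t3 = c.0 | 0 has moves —c→ t4
  t4 = 0 | 0 has moves ∅
Partition-refinement fixed point:
  B0 = {s0, t0}
  B1 = {s2, t2}
  B2 = {s1, s4, t1, t4}
  B3 = {s3, t3}
s0 ∈ B0, t0 ∈ B0 → same block

bisimilar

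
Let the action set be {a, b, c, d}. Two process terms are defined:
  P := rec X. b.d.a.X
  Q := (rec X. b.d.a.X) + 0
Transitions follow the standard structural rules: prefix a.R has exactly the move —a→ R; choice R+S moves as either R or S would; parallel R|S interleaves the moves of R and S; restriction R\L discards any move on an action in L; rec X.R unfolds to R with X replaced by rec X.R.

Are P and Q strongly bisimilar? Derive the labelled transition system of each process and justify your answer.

LTS(P): 3 reachable states
  m0 = rec X. b.d.a.X | --b--▸ m1
  m1 = d.a.(rec X. b.d.a.X) | --d--▸ m2
  m2 = a.(rec X. b.d.a.X) | --a--▸ m0
LTS(Q): 4 reachable states
  n0 = (rec X. b.d.a.X) + 0 | --b--▸ n1
  n1 = d.a.(rec X. b.d.a.X) | --d--▸ n2
  n2 = a.(rec X. b.d.a.X) | --a--▸ n3
  n3 = rec X. b.d.a.X | --b--▸ n1
Bisimilarity quotient blocks:
  B0 = {m0, n0, n3}
  B1 = {m1, n1}
  B2 = {m2, n2}
m0 ∈ B0, n0 ∈ B0 → same block

bisimilar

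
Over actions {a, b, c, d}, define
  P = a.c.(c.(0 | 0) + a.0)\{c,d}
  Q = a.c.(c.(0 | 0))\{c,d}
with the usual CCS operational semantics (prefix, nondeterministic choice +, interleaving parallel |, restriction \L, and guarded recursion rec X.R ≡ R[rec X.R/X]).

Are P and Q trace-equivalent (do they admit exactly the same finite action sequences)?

NO — witness ⟨aca⟩

LTS(P): 4 reachable states
  m0 = a.c.(c.(0 | 0) + a.0)\{c,d} has moves -a-> m1
  m1 = c.(c.(0 | 0) + a.0)\{c,d} has moves -c-> m2
  m2 = (c.(0 | 0) + a.0)\{c,d} has moves -a-> m3
  m3 = 0\{c,d} has moves (no moves)
LTS(Q): 3 reachable states
  n0 = a.c.(c.(0 | 0))\{c,d} has moves -a-> n1
  n1 = c.(c.(0 | 0))\{c,d} has moves -c-> n2
  n2 = (c.(0 | 0))\{c,d} has moves (no moves)
Run σ = ⟨aca⟩ on P: start {m0}
  [1] a ⇒ {m1}
  [2] c ⇒ {m2}
  [3] a ⇒ {m3}
  — P admits the full trace.
Run σ = ⟨aca⟩ on Q: start {n0}
  [1] a ⇒ {n1}
  [2] c ⇒ {n2}
  [3] a ⇒ ∅ (Q stuck)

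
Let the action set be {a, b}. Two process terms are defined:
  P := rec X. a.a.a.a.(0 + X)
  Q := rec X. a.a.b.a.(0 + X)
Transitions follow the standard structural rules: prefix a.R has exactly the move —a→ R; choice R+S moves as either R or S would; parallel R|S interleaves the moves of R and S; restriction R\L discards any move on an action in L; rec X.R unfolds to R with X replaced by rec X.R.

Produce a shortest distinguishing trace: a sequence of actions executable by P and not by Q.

aaa

P's transition system — 5 states:
  u0 = rec X. a.a.a.a.(0 + X) has moves -a-> u1
  u1 = a.a.a.(0 + (rec X. a.a.a.a.(0 + X))) has moves -a-> u2
  u2 = a.a.(0 + (rec X. a.a.a.a.(0 + X))) has moves -a-> u3
  u3 = a.(0 + (rec X. a.a.a.a.(0 + X))) has moves -a-> u4
  u4 = 0 + (rec X. a.a.a.a.(0 + X)) has moves -a-> u1
Q's transition system — 5 states:
  v0 = rec X. a.a.b.a.(0 + X) has moves -a-> v1
  v1 = a.b.a.(0 + (rec X. a.a.b.a.(0 + X))) has moves -a-> v2
  v2 = b.a.(0 + (rec X. a.a.b.a.(0 + X))) has moves -b-> v3
  v3 = a.(0 + (rec X. a.a.b.a.(0 + X))) has moves -a-> v4
  v4 = 0 + (rec X. a.a.b.a.(0 + X)) has moves -a-> v1
Trace ⟨aaa⟩ through P, begin at {u0}:
  [1] a ⇒ {u1}
  [2] a ⇒ {u2}
  [3] a ⇒ {u3}
  — P admits the full trace.
Trace ⟨aaa⟩ through Q, begin at {v0}:
  [1] a ⇒ {v1}
  [2] a ⇒ {v2}
  [3] a ⇒ ∅  — Q cannot continue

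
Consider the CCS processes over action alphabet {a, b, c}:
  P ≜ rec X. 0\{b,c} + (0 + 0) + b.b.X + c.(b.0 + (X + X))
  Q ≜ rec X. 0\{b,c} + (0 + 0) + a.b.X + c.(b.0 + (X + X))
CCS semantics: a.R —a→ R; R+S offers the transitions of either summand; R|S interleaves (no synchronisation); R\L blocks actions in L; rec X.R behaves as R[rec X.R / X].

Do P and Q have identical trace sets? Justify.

LTS(P): 4 reachable states
  s0 = rec X. 0\{b,c} + (0 + 0) + b.b.X + c.(b.0 + (X + X)) :: --b--▸ s1, --c--▸ s2
  s1 = b.(rec X. 0\{b,c} + (0 + 0) + b.b.X + c.(b.0 + (X + X))) :: --b--▸ s0
  s2 = b.0 + ((rec X. 0\{b,c} + (0 + 0) + b.b.X + c.(b.0 + (X + X))) + (rec X. 0\{b,c} + (0 + 0) + b.b.X + c.(b.0 + (X + X)))) :: --b--▸ s1, --b--▸ s3, --c--▸ s2
  s3 = 0 :: stopped
LTS(Q): 4 reachable states
  t0 = rec X. 0\{b,c} + (0 + 0) + a.b.X + c.(b.0 + (X + X)) :: --a--▸ t1, --c--▸ t2
  t1 = b.(rec X. 0\{b,c} + (0 + 0) + a.b.X + c.(b.0 + (X + X))) :: --b--▸ t0
  t2 = b.0 + ((rec X. 0\{b,c} + (0 + 0) + a.b.X + c.(b.0 + (X + X))) + (rec X. 0\{b,c} + (0 + 0) + a.b.X + c.(b.0 + (X + X)))) :: --a--▸ t1, --b--▸ t3, --c--▸ t2
  t3 = 0 :: stopped
Executing b from P (initial set {s0}):
  step 1 (b): {s1}
  — P admits the full trace.
Executing b from Q (initial set {t0}):
  step 1 (b): no successor for Q

NO — witness ⟨b⟩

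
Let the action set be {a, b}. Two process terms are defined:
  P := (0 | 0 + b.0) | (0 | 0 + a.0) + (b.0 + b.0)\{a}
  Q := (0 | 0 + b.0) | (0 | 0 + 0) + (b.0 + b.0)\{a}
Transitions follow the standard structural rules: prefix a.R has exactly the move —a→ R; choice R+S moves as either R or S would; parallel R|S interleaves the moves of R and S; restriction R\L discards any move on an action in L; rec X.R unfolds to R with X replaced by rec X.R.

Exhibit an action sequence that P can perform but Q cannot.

P's transition system — 5 states:
  u0 = (0 | 0 + b.0) | (0 | 0 + a.0) + (b.0 + b.0)\{a} :: -a-> u1, -b-> u2, -b-> u3
  u1 = (0 | 0 + b.0) | 0 :: -b-> u4
  u2 = 0 | (0 | 0 + a.0) :: -a-> u4
  u3 = 0\{a} :: (no moves)
  u4 = 0 | 0 :: (no moves)
Q's transition system — 3 states:
  v0 = (0 | 0 + b.0) | (0 | 0 + 0) + (b.0 + b.0)\{a} :: -b-> v1, -b-> v2
  v1 = 0 | (0 | 0 + 0) :: (no moves)
  v2 = 0\{a} :: (no moves)
Trace ⟨a⟩ through P, begin at {u0}:
  after a @ step 1: {u1}
  P completes σ.
Trace ⟨a⟩ through Q, begin at {v0}:
  after a @ step 1: no successor for Q

a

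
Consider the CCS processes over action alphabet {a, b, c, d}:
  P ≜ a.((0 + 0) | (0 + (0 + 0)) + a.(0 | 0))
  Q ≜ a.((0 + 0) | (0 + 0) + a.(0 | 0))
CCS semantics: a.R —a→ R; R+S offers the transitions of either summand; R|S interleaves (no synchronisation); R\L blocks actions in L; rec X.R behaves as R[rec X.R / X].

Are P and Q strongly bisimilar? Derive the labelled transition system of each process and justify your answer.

YES

Reachable graph of P (3 states):
  u0 = a.((0 + 0) | (0 + (0 + 0)) + a.(0 | 0)) ⊢ =a=> u1
  u1 = (0 + 0) | (0 + (0 + 0)) + a.(0 | 0) ⊢ =a=> u2
  u2 = 0 | 0 ⊢ stopped
Reachable graph of Q (3 states):
  v0 = a.((0 + 0) | (0 + 0) + a.(0 | 0)) ⊢ =a=> v1
  v1 = (0 + 0) | (0 + 0) + a.(0 | 0) ⊢ =a=> v2
  v2 = 0 | 0 ⊢ stopped
Coarsest stable partition (strong bisimilarity classes):
  B0 = {u0, v0}
  B1 = {u1, v1}
  B2 = {u2, v2}
u0 ∈ B0, v0 ∈ B0 → same block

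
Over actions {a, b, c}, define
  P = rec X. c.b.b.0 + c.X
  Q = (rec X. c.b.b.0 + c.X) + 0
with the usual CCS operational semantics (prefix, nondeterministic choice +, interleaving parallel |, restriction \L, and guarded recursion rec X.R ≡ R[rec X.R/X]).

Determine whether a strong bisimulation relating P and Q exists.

P's transition system — 4 states:
  p0 = rec X. c.b.b.0 + c.X :: —c→ p0, —c→ p1
  p1 = b.b.0 :: —b→ p2
  p2 = b.0 :: —b→ p3
  p3 = 0 :: stopped
Q's transition system — 5 states:
  q0 = (rec X. c.b.b.0 + c.X) + 0 :: —c→ q1, —c→ q2
  q1 = b.b.0 :: —b→ q3
  q2 = rec X. c.b.b.0 + c.X :: —c→ q1, —c→ q2
  q3 = b.0 :: —b→ q4
  q4 = 0 :: stopped
Bisimilarity quotient blocks:
  B0 = {p0, q0, q2}
  B1 = {p1, q1}
  B2 = {p2, q3}
  B3 = {p3, q4}
p0 ∈ B0, q0 ∈ B0 → same block

bisimilar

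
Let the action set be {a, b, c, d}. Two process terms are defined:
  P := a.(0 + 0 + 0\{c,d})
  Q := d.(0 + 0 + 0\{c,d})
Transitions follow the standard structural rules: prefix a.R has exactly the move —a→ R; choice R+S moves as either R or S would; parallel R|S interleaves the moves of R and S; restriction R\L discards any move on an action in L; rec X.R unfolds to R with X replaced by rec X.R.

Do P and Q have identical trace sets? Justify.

NO — witness ⟨a⟩

P's transition system — 2 states:
  u0 = a.(0 + 0 + 0\{c,d}) has moves —a→ u1
  u1 = 0 + 0 + 0\{c,d} has moves ∅
Q's transition system — 2 states:
  v0 = d.(0 + 0 + 0\{c,d}) has moves —d→ v1
  v1 = 0 + 0 + 0\{c,d} has moves ∅
Executing a from P (initial set {u0}):
  step 1 (a): {u1}
  ✓ P
Executing a from Q (initial set {v0}):
  step 1 (a): ∅ (Q stuck)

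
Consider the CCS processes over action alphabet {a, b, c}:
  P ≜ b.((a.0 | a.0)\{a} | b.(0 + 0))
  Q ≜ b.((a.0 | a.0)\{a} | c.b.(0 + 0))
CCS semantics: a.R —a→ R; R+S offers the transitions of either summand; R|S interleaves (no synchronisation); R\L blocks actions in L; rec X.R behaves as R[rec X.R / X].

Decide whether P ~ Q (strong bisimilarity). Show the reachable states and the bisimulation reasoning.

Reachable graph of P (3 states):
  u0 = b.((a.0 | a.0)\{a} | b.(0 + 0)) ⊢ -b-> u1
  u1 = (a.0 | a.0)\{a} | b.(0 + 0) ⊢ -b-> u2
  u2 = (a.0 | a.0)\{a} | (0 + 0) ⊢ (no moves)
Reachable graph of Q (4 states):
  v0 = b.((a.0 | a.0)\{a} | c.b.(0 + 0)) ⊢ -b-> v1
  v1 = (a.0 | a.0)\{a} | c.b.(0 + 0) ⊢ -c-> v2
  v2 = (a.0 | a.0)\{a} | b.(0 + 0) ⊢ -b-> v3
  v3 = (a.0 | a.0)\{a} | (0 + 0) ⊢ (no moves)
Partition-refinement fixed point:
  B0 = {u0}
  B1 = {u1, v2}
  B2 = {u2, v3}
  B3 = {v0}
  B4 = {v1}
u0 ∈ B0, v0 ∈ B3 → different blocks

NO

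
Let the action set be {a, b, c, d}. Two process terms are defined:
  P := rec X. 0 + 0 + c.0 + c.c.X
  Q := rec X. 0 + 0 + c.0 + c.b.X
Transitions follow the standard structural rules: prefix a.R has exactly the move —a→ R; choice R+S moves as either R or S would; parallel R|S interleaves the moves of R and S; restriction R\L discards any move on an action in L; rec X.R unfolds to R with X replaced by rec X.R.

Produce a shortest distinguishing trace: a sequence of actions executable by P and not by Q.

P's transition system — 3 states:
  s0 = rec X. 0 + 0 + c.0 + c.c.X → -c-> s1, -c-> s2
  s1 = 0 → deadlocked
  s2 = c.(rec X. 0 + 0 + c.0 + c.c.X) → -c-> s0
Q's transition system — 3 states:
  t0 = rec X. 0 + 0 + c.0 + c.b.X → -c-> t1, -c-> t2
  t1 = 0 → deadlocked
  t2 = b.(rec X. 0 + 0 + c.0 + c.b.X) → -b-> t0
Trace ⟨cc⟩ through P, begin at {s0}:
  after c @ step 1: {s1, s2}
  after c @ step 2: {s0}
  — P admits the full trace.
Trace ⟨cc⟩ through Q, begin at {t0}:
  after c @ step 1: {t1, t2}
  after c @ step 2: ∅ (Q stuck)

cc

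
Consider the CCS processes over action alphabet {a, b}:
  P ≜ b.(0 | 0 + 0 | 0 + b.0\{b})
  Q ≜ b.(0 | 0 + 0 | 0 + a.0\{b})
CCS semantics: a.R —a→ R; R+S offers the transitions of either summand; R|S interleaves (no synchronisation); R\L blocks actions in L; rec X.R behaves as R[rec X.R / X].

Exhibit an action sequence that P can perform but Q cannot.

LTS(P): 3 reachable states
  m0 = b.(0 | 0 + 0 | 0 + b.0\{b}) ⊢ —b→ m1
  m1 = 0 | 0 + 0 | 0 + b.0\{b} ⊢ —b→ m2
  m2 = 0\{b} ⊢ ∅
LTS(Q): 3 reachable states
  n0 = b.(0 | 0 + 0 | 0 + a.0\{b}) ⊢ —b→ n1
  n1 = 0 | 0 + 0 | 0 + a.0\{b} ⊢ —a→ n2
  n2 = 0\{b} ⊢ ∅
Trace ⟨bb⟩ through P, begin at {m0}:
  [1] b ⇒ {m1}
  [2] b ⇒ {m2}
  ✓ P
Trace ⟨bb⟩ through Q, begin at {n0}:
  [1] b ⇒ {n1}
  [2] b ⇒ ∅ (Q stuck)

bb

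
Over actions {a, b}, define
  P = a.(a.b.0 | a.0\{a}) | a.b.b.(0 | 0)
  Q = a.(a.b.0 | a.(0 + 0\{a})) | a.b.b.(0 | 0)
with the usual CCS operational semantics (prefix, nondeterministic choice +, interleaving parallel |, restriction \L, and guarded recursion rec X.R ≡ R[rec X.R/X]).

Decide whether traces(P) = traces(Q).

YES

LTS(P): 28 reachable states
  u0 = a.(a.b.0 | a.0\{a}) | a.b.b.(0 | 0) | -a-> u1, -a-> u2
  u1 = a.(a.b.0 | a.0\{a}) | b.b.(0 | 0) | -a-> u3, -b-> u4
  u2 = a.b.0 | a.0\{a} | a.b.b.(0 | 0) | -a-> u3, -a-> u5, -a-> u6
  u3 = a.b.0 | a.0\{a} | b.b.(0 | 0) | -a-> u7, -a-> u8, -b-> u9
  u4 = a.(a.b.0 | a.0\{a}) | b.(0 | 0) | -a-> u9, -b-> u10
  u5 = a.b.0 | 0\{a} | a.b.b.(0 | 0) | -a-> u11, -a-> u7
  u6 = b.0 | a.0\{a} | a.b.b.(0 | 0) | -a-> u11, -a-> u8, -b-> u12
  u7 = a.b.0 | 0\{a} | b.b.(0 | 0) | -a-> u13, -b-> u14
  u8 = b.0 | a.0\{a} | b.b.(0 | 0) | -a-> u13, -b-> u15, -b-> u16
  u9 = a.b.0 | a.0\{a} | b.(0 | 0) | -a-> u14, -a-> u16, -b-> u17
  u10 = a.(a.b.0 | a.0\{a}) | (0 | 0) | -a-> u17
  u11 = b.0 | 0\{a} | a.b.b.(0 | 0) | -a-> u13, -b-> u18
  u12 = 0 | a.0\{a} | a.b.b.(0 | 0) | -a-> u15, -a-> u18
  u13 = b.0 | 0\{a} | b.b.(0 | 0) | -b-> u19, -b-> u20
  u14 = a.b.0 | 0\{a} | b.(0 | 0) | -a-> u20, -b-> u21
  u15 = 0 | a.0\{a} | b.b.(0 | 0) | -a-> u19, -b-> u22
  u16 = b.0 | a.0\{a} | b.(0 | 0) | -a-> u20, -b-> u22, -b-> u23
  u17 = a.b.0 | a.0\{a} | (0 | 0) | -a-> u21, -a-> u23
  u18 = 0 | 0\{a} | a.b.b.(0 | 0) | -a-> u19
  u19 = 0 | 0\{a} | b.b.(0 | 0) | -b-> u24
  u20 = b.0 | 0\{a} | b.(0 | 0) | -b-> u24, -b-> u25
  u21 = a.b.0 | 0\{a} | (0 | 0) | -a-> u25
  u22 = 0 | a.0\{a} | b.(0 | 0) | -a-> u24, -b-> u26
  u23 = b.0 | a.0\{a} | (0 | 0) | -a-> u25, -b-> u26
  u24 = 0 | 0\{a} | b.(0 | 0) | -b-> u27
  u25 = b.0 | 0\{a} | (0 | 0) | -b-> u27
  u26 = 0 | a.0\{a} | (0 | 0) | -a-> u27
  u27 = 0 | 0\{a} | (0 | 0) | stopped
LTS(Q): 28 reachable states
  v0 = a.(a.b.0 | a.(0 + 0\{a})) | a.b.b.(0 | 0) | -a-> v1, -a-> v2
  v1 = a.(a.b.0 | a.(0 + 0\{a})) | b.b.(0 | 0) | -a-> v3, -b-> v4
  v2 = a.b.0 | a.(0 + 0\{a}) | a.b.b.(0 | 0) | -a-> v3, -a-> v5, -a-> v6
  v3 = a.b.0 | a.(0 + 0\{a}) | b.b.(0 | 0) | -a-> v7, -a-> v8, -b-> v9
  v4 = a.(a.b.0 | a.(0 + 0\{a})) | b.(0 | 0) | -a-> v9, -b-> v10
  v5 = a.b.0 | (0 + 0\{a}) | a.b.b.(0 | 0) | -a-> v11, -a-> v7
  v6 = b.0 | a.(0 + 0\{a}) | a.b.b.(0 | 0) | -a-> v11, -a-> v8, -b-> v12
  v7 = a.b.0 | (0 + 0\{a}) | b.b.(0 | 0) | -a-> v13, -b-> v14
  v8 = b.0 | a.(0 + 0\{a}) | b.b.(0 | 0) | -a-> v13, -b-> v15, -b-> v16
  v9 = a.b.0 | a.(0 + 0\{a}) | b.(0 | 0) | -a-> v14, -a-> v16, -b-> v17
  v10 = a.(a.b.0 | a.(0 + 0\{a})) | (0 | 0) | -a-> v17
  v11 = b.0 | (0 + 0\{a}) | a.b.b.(0 | 0) | -a-> v13, -b-> v18
  v12 = 0 | a.(0 + 0\{a}) | a.b.b.(0 | 0) | -a-> v15, -a-> v18
  v13 = b.0 | (0 + 0\{a}) | b.b.(0 | 0) | -b-> v19, -b-> v20
  v14 = a.b.0 | (0 + 0\{a}) | b.(0 | 0) | -a-> v20, -b-> v21
  v15 = 0 | a.(0 + 0\{a}) | b.b.(0 | 0) | -a-> v19, -b-> v22
  v16 = b.0 | a.(0 + 0\{a}) | b.(0 | 0) | -a-> v20, -b-> v22, -b-> v23
  v17 = a.b.0 | a.(0 + 0\{a}) | (0 | 0) | -a-> v21, -a-> v23
  v18 = 0 | (0 + 0\{a}) | a.b.b.(0 | 0) | -a-> v19
  v19 = 0 | (0 + 0\{a}) | b.b.(0 | 0) | -b-> v24
  v20 = b.0 | (0 + 0\{a}) | b.(0 | 0) | -b-> v24, -b-> v25
  v21 = a.b.0 | (0 + 0\{a}) | (0 | 0) | -a-> v25
  v22 = 0 | a.(0 + 0\{a}) | b.(0 | 0) | -a-> v24, -b-> v26
  v23 = b.0 | a.(0 + 0\{a}) | (0 | 0) | -a-> v25, -b-> v26
  v24 = 0 | (0 + 0\{a}) | b.(0 | 0) | -b-> v27
  v25 = b.0 | (0 + 0\{a}) | (0 | 0) | -b-> v27
  v26 = 0 | a.(0 + 0\{a}) | (0 | 0) | -a-> v27
  v27 = 0 | (0 + 0\{a}) | (0 | 0) | stopped
Partition-refinement fixed point:
  B0 = {u0, v0}
  B1 = {u2, v2}
  B2 = {u5, v5}
  B3 = {u11, v11}
  B4 = {u13, v13}
  B5 = {u19, u20, v19, v20}
  B6 = {u24, u25, v24, v25}
  B7 = {u27, v27}
  B8 = {u18, v18}
  B9 = {u7, v7}
  B10 = {u14, v14}
  B11 = {u21, v21}
  B12 = {u6, v6}
  B13 = {u8, v8}
  B14 = {u15, u16, v15, v16}
  B15 = {u22, u23, v22, v23}
  B16 = {u26, v26}
  B17 = {u12, v12}
  B18 = {u3, v3}
  B19 = {u9, v9}
  B20 = {u17, v17}
  B21 = {u1, v1}
  B22 = {u4, v4}
  B23 = {u10, v10}
u0 ∈ B0, v0 ∈ B0 → same block
Bisimilar ⇒ trace-equivalent.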